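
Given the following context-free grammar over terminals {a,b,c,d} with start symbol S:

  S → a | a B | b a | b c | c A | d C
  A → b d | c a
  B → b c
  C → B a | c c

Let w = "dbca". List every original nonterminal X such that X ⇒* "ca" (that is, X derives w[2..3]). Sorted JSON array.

CNF form of G:
  S -> T0 T2 | T0 T3 | T1 C | T2 A | T3 B | a
  A -> T0 T1 | T2 T3
  B -> T0 T2
  C -> B T3 | T2 T2
  T0 -> b
  T1 -> d
  T2 -> c
  T3 -> a

CYK fill, restricted to cells inside w[2..3]:
  [2..2]={T2}  "c"  orig:{}
  [3..3]={S,T3}  "a"  orig:{S}
  [2..3]={A}  "ca"

Original NTs in T[2,3] deriving "ca": ["A"]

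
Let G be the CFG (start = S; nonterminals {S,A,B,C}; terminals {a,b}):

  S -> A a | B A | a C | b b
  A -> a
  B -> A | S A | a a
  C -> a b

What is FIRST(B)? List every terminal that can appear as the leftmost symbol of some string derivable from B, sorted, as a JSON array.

FIRST sets, iterate to fixpoint:
iter 1:
  A via A→a: +{a}
  B via B→A: +{a}
  C via C→a b: +{a}
  S via S→A a: +{a}
  S via S→b b: +{b}
  FIRST(S)={a,b}  FIRST(A)={a}  FIRST(B)={a}  FIRST(C)={a}
iter 2:
  B via B→S A: +{b}
  FIRST(S)={a,b}  FIRST(A)={a}  FIRST(B)={a,b}  FIRST(C)={a}
iter 3: — fixpoint
  FIRST(S)={a,b}  FIRST(A)={a}  FIRST(B)={a,b}  FIRST(C)={a}

FIRST(B) = ["a", "b"]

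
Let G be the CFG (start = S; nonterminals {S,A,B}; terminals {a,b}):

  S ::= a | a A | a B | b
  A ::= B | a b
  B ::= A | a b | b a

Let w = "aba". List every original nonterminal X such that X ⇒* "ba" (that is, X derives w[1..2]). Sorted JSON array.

CNF form of G:
  S -> T0 A | T0 B | a | b
  A -> T0 T1 | T1 T0
  B -> T0 T1 | T1 T0
  T0 -> a
  T1 -> b

CYK table (by increasing span) (cells [i..j] with 1 ≤ i ≤ j ≤ 2 only):
  [1..1]={S,T1}  "b"  orig:{S}
  [2..2]={S,T0}  "a"  orig:{S}
  [1..2]={A,B}  "ba"

Original NTs in T[1,2] deriving "ba": ["A", "B"]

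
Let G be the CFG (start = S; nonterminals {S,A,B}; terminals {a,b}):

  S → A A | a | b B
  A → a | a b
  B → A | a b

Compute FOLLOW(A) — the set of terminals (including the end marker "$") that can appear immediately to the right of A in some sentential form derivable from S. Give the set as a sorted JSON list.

FIRST iteration:
iter 1:
  A via A→a: +{a}
  B via B→A: +{a}
  S via S→A A: +{a}
  S via S→b B: +{b}
  S: {a,b}  A: {a}  B: {a}
iter 2: (no change)
  S: {a,b}  A: {a}  B: {a}

Compute FOLLOW by fixpoint:
FOLLOW(S) := {$}
[1]
  S→A A: FOLLOW(A) ⊇ FIRST(A) = {a}; new: +{a}
  S→A A: FOLLOW(A) ⊇ FOLLOW(S) ⊇ {$}; new: +{$}
  S→b B: FOLLOW(B) ⊇ FOLLOW(S) ⊇ {$}; new: +{$}
  FOLLOW(S)={$}  FOLLOW(A)={$,a}  FOLLOW(B)={$}
[2] done
  FOLLOW(S)={$}  FOLLOW(A)={$,a}  FOLLOW(B)={$}

FOLLOW(A) = ["$", "a"]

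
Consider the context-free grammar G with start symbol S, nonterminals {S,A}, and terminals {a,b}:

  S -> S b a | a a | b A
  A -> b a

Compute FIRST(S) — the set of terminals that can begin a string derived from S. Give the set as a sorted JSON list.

FIRST sets, iterate to fixpoint:
round 1:
  A via A→b a: +{b}
  S via S→a a: +{a}
  S via S→b A: +{b}
  FIRST(S)={a,b}  FIRST(A)={b}
round 2: — fixpoint
  FIRST(S)={a,b}  FIRST(A)={b}

FIRST(S) = ["a", "b"]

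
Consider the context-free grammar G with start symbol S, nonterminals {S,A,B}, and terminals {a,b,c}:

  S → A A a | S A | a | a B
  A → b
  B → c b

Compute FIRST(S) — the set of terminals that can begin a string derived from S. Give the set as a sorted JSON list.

FIRST sets, iterate to fixpoint:
pass 1:
  A via A→b: +{b}
  B via B→c b: +{c}
  S via S→A A a: +{b}
  S via S→a: +{a}
  FIRST[S]={a,b}  FIRST[A]={b}  FIRST[B]={c}
pass 2: (stable)
  FIRST[S]={a,b}  FIRST[A]={b}  FIRST[B]={c}

FIRST(S) = ["a", "b"]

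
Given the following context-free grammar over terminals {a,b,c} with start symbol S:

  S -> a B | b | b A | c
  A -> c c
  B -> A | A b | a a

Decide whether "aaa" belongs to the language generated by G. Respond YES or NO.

CNF form of G:
  S -> T1 A | T2 B | b | c
  A -> T0 T0
  B -> A T1 | T0 T0 | T2 T2
  T0 -> c
  T1 -> b
  T2 -> a

CYK fill:
  T[0,0] 'a' = {T2}  orig:{}
  T[1,1] 'a' = {T2}  orig:{}
  T[2,2] 'a' = {T2}  orig:{}
  T[0,1] 'aa' = {B}
  T[1,2] 'aa' = {B}
  T[0,2] 'aaa' = {S}

S ∈ T[0,2] ⇒ YES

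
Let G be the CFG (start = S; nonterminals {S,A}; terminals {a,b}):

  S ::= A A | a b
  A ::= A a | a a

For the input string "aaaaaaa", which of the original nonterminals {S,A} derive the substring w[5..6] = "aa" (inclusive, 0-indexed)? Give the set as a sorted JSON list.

CNF form of G:
  S -> A A | T0 T1
  A -> A T0 | T0 T0
  T0 -> a
  T1 -> b

CYK table (by increasing span) — only the sub-triangle for w[5..6]:
  [5..5]={T0}  "a"  orig:{}
  [6..6]={T0}  "a"  orig:{}
  [5..6]={A}  "aa"

Original NTs in T[5,6] deriving "aa": ["A"]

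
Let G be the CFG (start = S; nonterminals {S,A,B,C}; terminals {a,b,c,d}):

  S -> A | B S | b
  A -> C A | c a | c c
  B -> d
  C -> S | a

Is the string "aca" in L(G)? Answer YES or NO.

CNF form of G:
  S -> B S | C A | T0 T0 | T0 T1 | b
  A -> C A | T0 T0 | T0 T1
  B -> d
  C -> B S | C A | T0 T0 | T0 T1 | a | b
  T0 -> c
  T1 -> a

Fill CYK table bottom-up:
  cell(0,0) a: {C,T1}  orig:{C}
  cell(1,1) c: {T0}  orig:{}
  cell(2,2) a: {C,T1}  orig:{C}
  cell(0,1) ac: ∅
  cell(1,2) ca: {A,C,S}
  cell(0,2) aca: {A,C,S}

S ∈ T[0,2] ⇒ YES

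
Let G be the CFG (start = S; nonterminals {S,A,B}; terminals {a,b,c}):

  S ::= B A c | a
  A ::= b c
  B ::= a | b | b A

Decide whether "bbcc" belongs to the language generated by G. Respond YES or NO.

Convert to CNF:
  S -> B X2 | a
  A -> T0 T1
  B -> T0 A | a | b
  T0 -> b
  T1 -> c
  X2 -> A T1

CYK table (by increasing span):
  cell(0,0) b: {B,T0}  orig:{B}
  cell(1,1) b: {B,T0}  orig:{B}
  cell(2,2) c: {T1}  orig:{}
  cell(3,3) c: {T1}  orig:{}
  cell(0,1) bb: ∅
  cell(1,2) bc: {A}
  cell(2,3) cc: ∅
  cell(0,2) bbc: {B}
  cell(1,3) bcc: {X2}  orig:{}
  cell(0,3) bbcc: {S}

S ∈ T[0,3] ⇒ YES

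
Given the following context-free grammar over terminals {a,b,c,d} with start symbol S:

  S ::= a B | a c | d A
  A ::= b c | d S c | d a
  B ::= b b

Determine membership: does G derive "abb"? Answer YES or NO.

CNF form of G:
  S -> T2 A | T3 B | T3 T1
  A -> T0 T1 | T2 T3 | T2 X4
  B -> T0 T0
  T0 -> b
  T1 -> c
  T2 -> d
  T3 -> a
  X4 -> S T1

Fill CYK table bottom-up:
  [0..0]={T3}  "a"  orig:{}
  [1..1]={T0}  "b"  orig:{}
  [2..2]={T0}  "b"  orig:{}
  [0..1]=∅  "ab"
  [1..2]={B}  "bb"
  [0..2]={S}  "abb"

S ∈ T[0,2] ⇒ YES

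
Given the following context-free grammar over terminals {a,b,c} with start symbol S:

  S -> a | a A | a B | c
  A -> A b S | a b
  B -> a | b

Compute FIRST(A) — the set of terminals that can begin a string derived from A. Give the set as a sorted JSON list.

FIRST sets, iterate to fixpoint:
round 1:
  A via A→a b: +{a}
  B via B→a: +{a}
  B via B→b: +{b}
  S via S→a: +{a}
  S via S→c: +{c}
  FIRST[S]={a,c}  FIRST[A]={a}  FIRST[B]={a,b}
round 2: (no change)
  FIRST[S]={a,c}  FIRST[A]={a}  FIRST[B]={a,b}

FIRST(A) = ["a"]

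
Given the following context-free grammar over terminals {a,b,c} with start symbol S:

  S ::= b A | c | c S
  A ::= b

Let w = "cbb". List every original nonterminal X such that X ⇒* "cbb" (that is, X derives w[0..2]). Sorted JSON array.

Convert to CNF:
  S -> T0 A | T1 S | c
  A -> b
  T0 -> b
  T1 -> c

Fill CYK table bottom-up (cells [i..j] with 0 ≤ i ≤ j ≤ 2 only):
  cell(0,0) c: {S,T1}  orig:{S}
  cell(1,1) b: {A,T0}  orig:{A}
  cell(2,2) b: {A,T0}  orig:{A}
  cell(0,1) cb: ∅
  cell(1,2) bb: {S}
  cell(0,2) cbb: {S}

Original NTs in T[0,2] deriving "cbb": ["S"]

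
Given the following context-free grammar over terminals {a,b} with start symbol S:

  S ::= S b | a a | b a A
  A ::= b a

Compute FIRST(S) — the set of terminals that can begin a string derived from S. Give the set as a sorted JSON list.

FIRST iteration:
[1]
  A via A→b a: +{b}
  S via S→a a: +{a}
  S via S→b a A: +{b}
  FIRST[S]={a,b}  FIRST[A]={b}
[2] — fixpoint
  FIRST[S]={a,b}  FIRST[A]={b}

FIRST(S) = ["a", "b"]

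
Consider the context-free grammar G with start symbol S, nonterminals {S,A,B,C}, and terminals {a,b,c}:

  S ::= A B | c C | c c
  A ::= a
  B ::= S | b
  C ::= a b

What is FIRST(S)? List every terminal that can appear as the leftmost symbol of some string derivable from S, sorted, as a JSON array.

FIRST sets, iterate to fixpoint:
pass 1:
  A via A→a: +{a}
  B via B→b: +{b}
  C via C→a b: +{a}
  S via S→A B: +{a}
  S via S→c C: +{c}
  FIRST[S]={a,c}  FIRST[A]={a}  FIRST[B]={b}  FIRST[C]={a}
pass 2:
  B via B→S: +{a,c}
  FIRST[S]={a,c}  FIRST[A]={a}  FIRST[B]={a,b,c}  FIRST[C]={a}
pass 3: — fixpoint
  FIRST[S]={a,c}  FIRST[A]={a}  FIRST[B]={a,b,c}  FIRST[C]={a}

FIRST(S) = ["a", "c"]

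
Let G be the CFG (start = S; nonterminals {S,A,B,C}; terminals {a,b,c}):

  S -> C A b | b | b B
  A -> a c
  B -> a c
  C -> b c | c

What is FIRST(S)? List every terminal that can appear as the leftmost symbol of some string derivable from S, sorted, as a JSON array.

FIRST sets, iterate to fixpoint:
[1]
  A via A→a c: +{a}
  B via B→a c: +{a}
  C via C→b c: +{b}
  C via C→c: +{c}
  S via S→C A b: +{b,c}
  S: {b,c}  A: {a}  B: {a}  C: {b,c}
[2] — fixpoint
  S: {b,c}  A: {a}  B: {a}  C: {b,c}

FIRST(S) = ["b", "c"]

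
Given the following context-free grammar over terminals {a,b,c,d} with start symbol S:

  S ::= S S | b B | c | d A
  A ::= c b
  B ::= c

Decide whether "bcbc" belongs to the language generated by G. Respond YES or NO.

CNF form of G:
  S -> S S | T1 B | T2 A | c
  A -> T0 T1
  B -> c
  T0 -> c
  T1 -> b
  T2 -> d

Fill CYK table bottom-up:
  [0..0]={T1}  "b"  orig:{}
  [1..1]={B,S,T0}  "c"  orig:{B,S}
  [2..2]={T1}  "b"  orig:{}
  [3..3]={B,S,T0}  "c"  orig:{B,S}
  [0..1]={S}  "bc"
  [1..2]={A}  "cb"
  [2..3]={S}  "bc"
  [0..2]=∅  "bcb"
  [1..3]={S}  "cbc"
  [0..3]={S}  "bcbc"

S ∈ T[0,3] ⇒ YES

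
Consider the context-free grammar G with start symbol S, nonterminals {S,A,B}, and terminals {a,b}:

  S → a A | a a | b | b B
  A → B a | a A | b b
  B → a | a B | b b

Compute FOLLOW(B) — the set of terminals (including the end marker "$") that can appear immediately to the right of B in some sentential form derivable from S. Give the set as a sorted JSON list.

FIRST iteration:
iter 1:
  A via A→a A: +{a}
  A via A→b b: +{b}
  B via B→a: +{a}
  B via B→b b: +{b}
  S via S→a A: +{a}
  S via S→b: +{b}
  FIRST(S)={a,b}  FIRST(A)={a,b}  FIRST(B)={a,b}
iter 2: done
  FIRST(S)={a,b}  FIRST(A)={a,b}  FIRST(B)={a,b}

FOLLOW sets:
seed FOLLOW(S) with $
round 1:
  A→B a: FOLLOW(B) ⊇ FIRST(a) = {a}; new: +{a}
  S→a A: FOLLOW(A) ⊇ FOLLOW(S) ⊇ {$}; new: +{$}
  S→b B: FOLLOW(B) ⊇ FOLLOW(S) ⊇ {$}; new: +{$}
  S: {$}  A: {$}  B: {$,a}
round 2: (no change)
  S: {$}  A: {$}  B: {$,a}

FOLLOW(B) = ["$", "a"]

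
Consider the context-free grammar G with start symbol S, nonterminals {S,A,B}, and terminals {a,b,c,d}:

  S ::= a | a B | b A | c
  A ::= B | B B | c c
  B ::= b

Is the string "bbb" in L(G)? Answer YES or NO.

Convert to CNF:
  S -> T1 B | T2 A | a | c
  A -> B B | T0 T0 | b
  B -> b
  T0 -> c
  T1 -> a
  T2 -> b

Fill CYK table bottom-up:
  cell(0,0) b: {A,B,T2}  orig:{A,B}
  cell(1,1) b: {A,B,T2}  orig:{A,B}
  cell(2,2) b: {A,B,T2}  orig:{A,B}
  cell(0,1) bb: {A,S}
  cell(1,2) bb: {A,S}
  cell(0,2) bbb: {S}

S ∈ T[0,2] ⇒ YES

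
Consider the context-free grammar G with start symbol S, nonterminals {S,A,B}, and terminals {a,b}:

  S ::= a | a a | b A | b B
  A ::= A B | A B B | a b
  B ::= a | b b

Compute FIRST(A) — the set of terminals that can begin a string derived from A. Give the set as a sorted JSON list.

Compute FIRST by fixpoint:
iter 1:
  A via A→a b: +{a}
  B via B→a: +{a}
  B via B→b b: +{b}
  S via S→a: +{a}
  S via S→b A: +{b}
  S: {a,b}  A: {a}  B: {a,b}
iter 2: done
  S: {a,b}  A: {a}  B: {a,b}

FIRST(A) = ["a"]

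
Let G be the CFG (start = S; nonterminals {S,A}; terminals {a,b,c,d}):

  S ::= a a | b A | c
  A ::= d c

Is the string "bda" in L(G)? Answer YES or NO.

CNF form of G:
  S -> T2 T2 | T3 A | c
  A -> T0 T1
  T0 -> d
  T1 -> c
  T2 -> a
  T3 -> b

CYK table (by increasing span):
  T[0,0] 'b' = {T3}  orig:{}
  T[1,1] 'd' = {T0}  orig:{}
  T[2,2] 'a' = {T2}  orig:{}
  T[0,1] 'bd' = ∅
  T[1,2] 'da' = ∅
  T[0,2] 'bda' = ∅

S ∉ T[0,2] ⇒ NO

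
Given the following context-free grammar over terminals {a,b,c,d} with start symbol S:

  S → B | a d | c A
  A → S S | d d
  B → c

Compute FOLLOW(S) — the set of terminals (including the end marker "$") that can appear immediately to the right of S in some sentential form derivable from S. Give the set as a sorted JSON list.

FIRST iteration:
round 1:
  A via A→d d: +{d}
  B via B→c: +{c}
  S via S→B: +{c}
  S via S→a d: +{a}
  S: {a,c}  A: {d}  B: {c}
round 2:
  A via A→S S: +{a,c}
  S: {a,c}  A: {a,c,d}  B: {c}
round 3: done
  S: {a,c}  A: {a,c,d}  B: {c}

Compute FOLLOW by fixpoint:
seed FOLLOW(S) with $
pass 1:
  A→S S: FOLLOW(S) ⊇ FIRST(S) = {a,c}; new: +{a,c}
  S→B: FOLLOW(B) ⊇ FOLLOW(S) ⊇ {$,a,c}; new: +{$,a,c}
  S→c A: FOLLOW(A) ⊇ FOLLOW(S) ⊇ {$,a,c}; new: +{$,a,c}
  S: {$,a,c}  A: {$,a,c}  B: {$,a,c}
pass 2: done
  S: {$,a,c}  A: {$,a,c}  B: {$,a,c}

FOLLOW(S) = ["$", "a", "c"]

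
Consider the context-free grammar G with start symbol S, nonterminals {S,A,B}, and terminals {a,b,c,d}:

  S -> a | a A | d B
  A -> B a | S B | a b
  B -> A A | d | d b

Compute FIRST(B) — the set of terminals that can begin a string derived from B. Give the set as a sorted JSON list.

FIRST iteration:
round 1:
  A via A→a b: +{a}
  B via B→A A: +{a}
  B via B→d: +{d}
  S via S→a: +{a}
  S via S→d B: +{d}
  FIRST[S]={a,d}  FIRST[A]={a}  FIRST[B]={a,d}
round 2:
  A via A→B a: +{d}
  FIRST[S]={a,d}  FIRST[A]={a,d}  FIRST[B]={a,d}
round 3: done
  FIRST[S]={a,d}  FIRST[A]={a,d}  FIRST[B]={a,d}

FIRST(B) = ["a", "d"]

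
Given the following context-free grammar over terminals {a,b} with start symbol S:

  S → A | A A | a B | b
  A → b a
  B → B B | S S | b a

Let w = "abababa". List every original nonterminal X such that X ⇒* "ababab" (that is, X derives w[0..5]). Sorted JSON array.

Convert to CNF:
  S -> A A | T0 T1 | T1 B | b
  A -> T0 T1
  B -> B B | S S | T0 T1
  T0 -> b
  T1 -> a

CYK table (by increasing span), restricted to cells inside w[0..5]:
  T[0,0] 'a' = {T1}  orig:{}
  T[1,1] 'b' = {S,T0}  orig:{S}
  T[2,2] 'a' = {T1}  orig:{}
  T[3,3] 'b' = {S,T0}  orig:{S}
  T[4,4] 'a' = {T1}  orig:{}
  T[5,5] 'b' = {S,T0}  orig:{S}
  T[0,1] 'ab' = ∅
  T[1,2] 'ba' = {A,B,S}
  T[2,3] 'ab' = ∅
  T[3,4] 'ba' = {A,B,S}
  T[4,5] 'ab' = ∅
  T[0,2] 'aba' = {S}
  T[1,3] 'bab' = {B}
  T[2,4] 'aba' = {S}
  T[3,5] 'bab' = {B}
  T[0,3] 'abab' = {B,S}
  T[1,4] 'baba' = {B,S}
  T[2,5] 'abab' = {B,S}
  T[0,4] 'ababa' = {B,S}
  T[1,5] 'babab' = {B}
  T[0,5] 'ababab' = {B,S}

Original NTs in T[0,5] deriving "ababab": ["B", "S"]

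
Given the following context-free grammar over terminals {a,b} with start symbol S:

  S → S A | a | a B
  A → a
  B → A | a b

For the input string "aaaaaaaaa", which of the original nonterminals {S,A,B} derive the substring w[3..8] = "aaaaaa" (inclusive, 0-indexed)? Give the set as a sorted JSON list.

Convert to CNF:
  S -> S A | T0 B | a
  A -> a
  B -> T0 T1 | a
  T0 -> a
  T1 -> b

CYK fill (cells [i..j] with 3 ≤ i ≤ j ≤ 8 only):
  cell(3,3) a: {A,B,S,T0}  orig:{A,B,S}
  cell(4,4) a: {A,B,S,T0}  orig:{A,B,S}
  cell(5,5) a: {A,B,S,T0}  orig:{A,B,S}
  cell(6,6) a: {A,B,S,T0}  orig:{A,B,S}
  cell(7,7) a: {A,B,S,T0}  orig:{A,B,S}
  cell(8,8) a: {A,B,S,T0}  orig:{A,B,S}
  cell(3,4) aa: {S}
  cell(4,5) aa: {S}
  cell(5,6) aa: {S}
  cell(6,7) aa: {S}
  cell(7,8) aa: {S}
  cell(3,5) aaa: {S}
  cell(4,6) aaa: {S}
  cell(5,7) aaa: {S}
  cell(6,8) aaa: {S}
  cell(3,6) aaaa: {S}
  cell(4,7) aaaa: {S}
  cell(5,8) aaaa: {S}
  cell(3,7) aaaaa: {S}
  cell(4,8) aaaaa: {S}
  cell(3,8) aaaaaa: {S}

Original NTs in T[3,8] deriving "aaaaaa": ["S"]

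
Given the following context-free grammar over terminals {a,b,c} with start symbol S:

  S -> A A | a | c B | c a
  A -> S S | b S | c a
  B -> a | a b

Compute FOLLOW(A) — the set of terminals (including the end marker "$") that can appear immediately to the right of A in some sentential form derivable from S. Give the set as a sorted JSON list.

Compute FIRST by fixpoint:
[1]
  A via A→b S: +{b}
  A via A→c a: +{c}
  B via B→a: +{a}
  S via S→A A: +{b,c}
  S via S→a: +{a}
  FIRST[S]={a,b,c}  FIRST[A]={b,c}  FIRST[B]={a}
[2]
  A via A→S S: +{a}
  FIRST[S]={a,b,c}  FIRST[A]={a,b,c}  FIRST[B]={a}
[3] (no change)
  FIRST[S]={a,b,c}  FIRST[A]={a,b,c}  FIRST[B]={a}

Compute FOLLOW by fixpoint:
seed FOLLOW(S) with $
round 1:
  A→S S: FOLLOW(S) ⊇ FIRST(S) = {a,b,c}; new: +{a,b,c}
  S→A A: FOLLOW(A) ⊇ FIRST(A) = {a,b,c}; new: +{a,b,c}
  S→A A: FOLLOW(A) ⊇ FOLLOW(S) ⊇ {$,a,b,c}; new: +{$}
  S→c B: FOLLOW(B) ⊇ FOLLOW(S) ⊇ {$,a,b,c}; new: +{$,a,b,c}
  FOLLOW[S]={$,a,b,c}  FOLLOW[A]={$,a,b,c}  FOLLOW[B]={$,a,b,c}
round 2: (stable)
  FOLLOW[S]={$,a,b,c}  FOLLOW[A]={$,a,b,c}  FOLLOW[B]={$,a,b,c}

FOLLOW(A) = ["$", "a", "b", "c"]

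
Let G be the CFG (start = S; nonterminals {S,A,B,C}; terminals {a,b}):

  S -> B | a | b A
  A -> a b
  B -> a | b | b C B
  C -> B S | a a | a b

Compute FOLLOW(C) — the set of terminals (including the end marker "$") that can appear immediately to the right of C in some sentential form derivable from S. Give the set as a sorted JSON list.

FIRST iteration:
round 1:
  A via A→a b: +{a}
  B via B→a: +{a}
  B via B→b: +{b}
  C via C→B S: +{a,b}
  S via S→B: +{a,b}
  S: {a,b}  A: {a}  B: {a,b}  C: {a,b}
round 2: (stable)
  S: {a,b}  A: {a}  B: {a,b}  C: {a,b}

FOLLOW iteration:
initialize: $ ∈ FOLLOW(S)
pass 1:
  B→b C B: FOLLOW(C) ⊇ FIRST(B) = {a,b}; new: +{a,b}
  C→B S: FOLLOW(B) ⊇ FIRST(S) = {a,b}; new: +{a,b}
  C→B S: FOLLOW(S) ⊇ FOLLOW(C) ⊇ {a,b}; new: +{a,b}
  S→B: FOLLOW(B) ⊇ FOLLOW(S) ⊇ {$,a,b}; new: +{$}
  S→b A: FOLLOW(A) ⊇ FOLLOW(S) ⊇ {$,a,b}; new: +{$,a,b}
  FOLLOW(S)={$,a,b}  FOLLOW(A)={$,a,b}  FOLLOW(B)={$,a,b}  FOLLOW(C)={a,b}
pass 2: (no change)
  FOLLOW(S)={$,a,b}  FOLLOW(A)={$,a,b}  FOLLOW(B)={$,a,b}  FOLLOW(C)={a,b}

FOLLOW(C) = ["a", "b"]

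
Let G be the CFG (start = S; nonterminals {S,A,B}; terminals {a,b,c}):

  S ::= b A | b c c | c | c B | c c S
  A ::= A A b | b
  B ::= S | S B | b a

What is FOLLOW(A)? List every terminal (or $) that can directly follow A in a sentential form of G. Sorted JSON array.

FIRST sets, iterate to fixpoint:
pass 1:
  A via A→b: +{b}
  B via B→b a: +{b}
  S via S→b A: +{b}
  S via S→c: +{c}
  FIRST(S)={b,c}  FIRST(A)={b}  FIRST(B)={b}
pass 2:
  B via B→S: +{c}
  FIRST(S)={b,c}  FIRST(A)={b}  FIRST(B)={b,c}
pass 3: — fixpoint
  FIRST(S)={b,c}  FIRST(A)={b}  FIRST(B)={b,c}

FOLLOW sets:
initialize: $ ∈ FOLLOW(S)
pass 1:
  A→A A b: FOLLOW(A) ⊇ FIRST(A) = {b}; new: +{b}
  B→S B: FOLLOW(S) ⊇ FIRST(B) = {b,c}; new: +{b,c}
  S→b A: FOLLOW(A) ⊇ FOLLOW(S) ⊇ {$,b,c}; new: +{$,c}
  S→c B: FOLLOW(B) ⊇ FOLLOW(S) ⊇ {$,b,c}; new: +{$,b,c}
  S: {$,b,c}  A: {$,b,c}  B: {$,b,c}
pass 2: (stable)
  S: {$,b,c}  A: {$,b,c}  B: {$,b,c}

FOLLOW(A) = ["$", "b", "c"]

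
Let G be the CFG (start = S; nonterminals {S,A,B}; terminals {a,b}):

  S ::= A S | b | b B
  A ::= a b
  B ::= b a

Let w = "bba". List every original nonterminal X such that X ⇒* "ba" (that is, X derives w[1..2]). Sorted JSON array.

Convert to CNF:
  S -> A S | T1 B | b
  A -> T0 T1
  B -> T1 T0
  T0 -> a
  T1 -> b

Fill CYK table bottom-up (cells [i..j] with 1 ≤ i ≤ j ≤ 2 only):
  [1..1]={S,T1}  "b"  orig:{S}
  [2..2]={T0}  "a"  orig:{}
  [1..2]={B}  "ba"

Original NTs in T[1,2] deriving "ba": ["B"]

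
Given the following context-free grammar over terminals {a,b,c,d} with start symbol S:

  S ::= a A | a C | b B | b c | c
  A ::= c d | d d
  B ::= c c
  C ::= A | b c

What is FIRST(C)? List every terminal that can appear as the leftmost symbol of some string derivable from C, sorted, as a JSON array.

Compute FIRST by fixpoint:
round 1:
  A via A→c d: +{c}
  A via A→d d: +{d}
  B via B→c c: +{c}
  C via C→A: +{c,d}
  C via C→b c: +{b}
  S via S→a A: +{a}
  S via S→b B: +{b}
  S via S→c: +{c}
  FIRST[S]={a,b,c}  FIRST[A]={c,d}  FIRST[B]={c}  FIRST[C]={b,c,d}
round 2: — fixpoint
  FIRST[S]={a,b,c}  FIRST[A]={c,d}  FIRST[B]={c}  FIRST[C]={b,c,d}

FIRST(C) = ["b", "c", "d"]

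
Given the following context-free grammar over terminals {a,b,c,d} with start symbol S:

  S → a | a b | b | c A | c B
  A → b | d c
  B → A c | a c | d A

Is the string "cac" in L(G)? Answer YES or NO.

CNF form of G:
  S -> T1 A | T1 B | T2 T3 | a | b
  A -> T0 T1 | b
  B -> A T1 | T0 A | T2 T1
  T0 -> d
  T1 -> c
  T2 -> a
  T3 -> b

Fill CYK table bottom-up:
  cell(0,0) c: {T1}  orig:{}
  cell(1,1) a: {S,T2}  orig:{S}
  cell(2,2) c: {T1}  orig:{}
  cell(0,1) ca: ∅
  cell(1,2) ac: {B}
  cell(0,2) cac: {S}

S ∈ T[0,2] ⇒ YES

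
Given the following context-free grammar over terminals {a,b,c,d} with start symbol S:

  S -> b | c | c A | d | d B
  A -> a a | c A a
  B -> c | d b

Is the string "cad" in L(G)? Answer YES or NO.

CNF form of G:
  S -> T1 A | T2 B | b | c | d
  A -> T0 T0 | T1 X4
  B -> T2 T3 | c
  T0 -> a
  T1 -> c
  T2 -> d
  T3 -> b
  X4 -> A T0

CYK fill:
  [0..0]={B,S,T1}  "c"  orig:{B,S}
  [1..1]={T0}  "a"  orig:{}
  [2..2]={S,T2}  "d"  orig:{S}
  [0..1]=∅  "ca"
  [1..2]=∅  "ad"
  [0..2]=∅  "cad"

S ∉ T[0,2] ⇒ NO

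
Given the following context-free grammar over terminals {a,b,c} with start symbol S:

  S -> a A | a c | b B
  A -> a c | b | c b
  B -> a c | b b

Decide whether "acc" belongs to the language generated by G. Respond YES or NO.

CNF form of G:
  S -> T0 A | T0 T1 | T2 B
  A -> T0 T1 | T1 T2 | b
  B -> T0 T1 | T2 T2
  T0 -> a
  T1 -> c
  T2 -> b

Fill CYK table bottom-up:
  [0..0]={T0}  "a"  orig:{}
  [1..1]={T1}  "c"  orig:{}
  [2..2]={T1}  "c"  orig:{}
  [0..1]={A,B,S}  "ac"
  [1..2]=∅  "cc"
  [0..2]=∅  "acc"

S ∉ T[0,2] ⇒ NO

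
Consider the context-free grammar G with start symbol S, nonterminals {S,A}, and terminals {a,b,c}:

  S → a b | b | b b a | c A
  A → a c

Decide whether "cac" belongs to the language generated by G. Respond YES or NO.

Convert to CNF:
  S -> T0 T2 | T1 A | T2 X3 | b
  A -> T0 T1
  T0 -> a
  T1 -> c
  T2 -> b
  X3 -> T2 T0

CYK fill:
  cell(0,0) c: {T1}  orig:{}
  cell(1,1) a: {T0}  orig:{}
  cell(2,2) c: {T1}  orig:{}
  cell(0,1) ca: ∅
  cell(1,2) ac: {A}
  cell(0,2) cac: {S}

S ∈ T[0,2] ⇒ YES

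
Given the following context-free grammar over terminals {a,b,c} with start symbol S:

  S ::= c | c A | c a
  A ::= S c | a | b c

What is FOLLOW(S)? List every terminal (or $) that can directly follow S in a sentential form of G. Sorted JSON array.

FIRST iteration:
[1]
  A via A→a: +{a}
  A via A→b c: +{b}
  S via S→c: +{c}
  S: {c}  A: {a,b}
[2]
  A via A→S c: +{c}
  S: {c}  A: {a,b,c}
[3] — fixpoint
  S: {c}  A: {a,b,c}

FOLLOW sets:
seed FOLLOW(S) with $
round 1:
  A→S c: FOLLOW(S) ⊇ FIRST(c) = {c}; new: +{c}
  S→c A: FOLLOW(A) ⊇ FOLLOW(S) ⊇ {$,c}; new: +{$,c}
  FOLLOW(S)={$,c}  FOLLOW(A)={$,c}
round 2: — fixpoint
  FOLLOW(S)={$,c}  FOLLOW(A)={$,c}

FOLLOW(S) = ["$", "c"]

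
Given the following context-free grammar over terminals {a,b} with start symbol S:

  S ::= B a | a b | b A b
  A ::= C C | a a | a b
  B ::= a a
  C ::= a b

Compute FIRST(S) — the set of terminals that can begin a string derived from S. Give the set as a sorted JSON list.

Compute FIRST by fixpoint:
round 1:
  A via A→a a: +{a}
  B via B→a a: +{a}
  C via C→a b: +{a}
  S via S→B a: +{a}
  S via S→b A b: +{b}
  FIRST[S]={a,b}  FIRST[A]={a}  FIRST[B]={a}  FIRST[C]={a}
round 2: (stable)
  FIRST[S]={a,b}  FIRST[A]={a}  FIRST[B]={a}  FIRST[C]={a}

FIRST(S) = ["a", "b"]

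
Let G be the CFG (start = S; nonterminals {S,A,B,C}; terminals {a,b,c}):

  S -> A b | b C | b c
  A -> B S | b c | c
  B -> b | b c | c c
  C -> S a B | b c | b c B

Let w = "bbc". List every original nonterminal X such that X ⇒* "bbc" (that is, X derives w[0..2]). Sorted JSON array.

Convert to CNF:
  S -> A T0 | T0 C | T0 T1
  A -> B S | T0 T1 | c
  B -> T0 T1 | T1 T1 | b
  C -> S X3 | T0 T1 | T0 X4
  T0 -> b
  T1 -> c
  T2 -> a
  X3 -> T2 B
  X4 -> T1 B

CYK fill (cells [i..j] with 0 ≤ i ≤ j ≤ 2 only):
  T[0,0] 'b' = {B,T0}  orig:{B}
  T[1,1] 'b' = {B,T0}  orig:{B}
  T[2,2] 'c' = {A,T1}  orig:{A}
  T[0,1] 'bb' = ∅
  T[1,2] 'bc' = {A,B,C,S}
  T[0,2] 'bbc' = {A,S}

Original NTs in T[0,2] deriving "bbc": ["A", "S"]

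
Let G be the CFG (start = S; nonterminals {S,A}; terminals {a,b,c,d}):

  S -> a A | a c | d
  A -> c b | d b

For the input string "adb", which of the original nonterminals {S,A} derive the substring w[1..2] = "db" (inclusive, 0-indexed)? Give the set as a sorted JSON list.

CNF form of G:
  S -> T3 A | T3 T0 | d
  A -> T0 T1 | T2 T1
  T0 -> c
  T1 -> b
  T2 -> d
  T3 -> a

Fill CYK table bottom-up, restricted to cells inside w[1..2]:
  [1..1]={S,T2}  "d"  orig:{S}
  [2..2]={T1}  "b"  orig:{}
  [1..2]={A}  "db"

Original NTs in T[1,2] deriving "db": ["A"]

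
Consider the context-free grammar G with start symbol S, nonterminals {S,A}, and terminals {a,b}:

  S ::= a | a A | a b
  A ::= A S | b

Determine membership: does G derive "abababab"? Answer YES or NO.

CNF form of G:
  S -> T0 A | T0 T1 | a
  A -> A S | b
  T0 -> a
  T1 -> b

CYK fill:
  [0..0]={S,T0}  "a"  orig:{S}
  [1..1]={A,T1}  "b"  orig:{A}
  [2..2]={S,T0}  "a"  orig:{S}
  [3..3]={A,T1}  "b"  orig:{A}
  [4..4]={S,T0}  "a"  orig:{S}
  [5..5]={A,T1}  "b"  orig:{A}
  [6..6]={S,T0}  "a"  orig:{S}
  [7..7]={A,T1}  "b"  orig:{A}
  [0..1]={S}  "ab"
  [1..2]={A}  "ba"
  [2..3]={S}  "ab"
  [3..4]={A}  "ba"
  [4..5]={S}  "ab"
  [5..6]={A}  "ba"
  [6..7]={S}  "ab"
  [0..2]={S}  "aba"
  [1..3]={A}  "bab"
  [2..4]={S}  "aba"
  [3..5]={A}  "bab"
  [4..6]={S}  "aba"
  [5..7]={A}  "bab"
  [0..3]={S}  "abab"
  [1..4]={A}  "baba"
  [2..5]={S}  "abab"
  [3..6]={A}  "baba"
  [4..7]={S}  "abab"
  [0..4]={S}  "ababa"
  [1..5]={A}  "babab"
  [2..6]={S}  "ababa"
  [3..7]={A}  "babab"
  [0..5]={S}  "ababab"
  [1..6]={A}  "bababa"
  [2..7]={S}  "ababab"
  [0..6]={S}  "abababa"
  [1..7]={A}  "bababab"
  [0..7]={S}  "abababab"

S ∈ T[0,7] ⇒ YES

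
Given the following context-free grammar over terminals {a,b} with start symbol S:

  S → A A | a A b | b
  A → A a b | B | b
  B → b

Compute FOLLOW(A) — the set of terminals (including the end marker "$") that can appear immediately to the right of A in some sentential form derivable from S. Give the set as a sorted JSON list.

Compute FIRST by fixpoint:
round 1:
  A via A→b: +{b}
  B via B→b: +{b}
  S via S→A A: +{b}
  S via S→a A b: +{a}
  S: {a,b}  A: {b}  B: {b}
round 2: done
  S: {a,b}  A: {b}  B: {b}

FOLLOW iteration:
seed FOLLOW(S) with $
[1]
  A→A a b: FOLLOW(A) ⊇ FIRST(a) = {a}; new: +{a}
  A→B: FOLLOW(B) ⊇ FOLLOW(A) ⊇ {a}; new: +{a}
  S→A A: FOLLOW(A) ⊇ FIRST(A) = {b}; new: +{b}
  S→A A: FOLLOW(A) ⊇ FOLLOW(S) ⊇ {$}; new: +{$}
  FOLLOW(S)={$}  FOLLOW(A)={$,a,b}  FOLLOW(B)={a}
[2]
  A→B: FOLLOW(B) ⊇ FOLLOW(A) ⊇ {$,a,b}; new: +{$,b}
  FOLLOW(S)={$}  FOLLOW(A)={$,a,b}  FOLLOW(B)={$,a,b}
[3] — fixpoint
  FOLLOW(S)={$}  FOLLOW(A)={$,a,b}  FOLLOW(B)={$,a,b}

FOLLOW(A) = ["$", "a", "b"]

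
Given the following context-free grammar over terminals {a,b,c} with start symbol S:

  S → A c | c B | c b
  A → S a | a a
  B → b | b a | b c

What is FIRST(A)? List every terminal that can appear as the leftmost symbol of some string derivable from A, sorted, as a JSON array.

FIRST iteration:
pass 1:
  A via A→a a: +{a}
  B via B→b: +{b}
  S via S→A c: +{a}
  S via S→c B: +{c}
  S: {a,c}  A: {a}  B: {b}
pass 2:
  A via A→S a: +{c}
  S: {a,c}  A: {a,c}  B: {b}
pass 3: (stable)
  S: {a,c}  A: {a,c}  B: {b}

FIRST(A) = ["a", "c"]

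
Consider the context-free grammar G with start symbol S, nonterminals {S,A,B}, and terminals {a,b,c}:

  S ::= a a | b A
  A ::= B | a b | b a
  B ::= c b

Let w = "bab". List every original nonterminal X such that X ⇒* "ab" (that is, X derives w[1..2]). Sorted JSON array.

Convert to CNF:
  S -> T0 T0 | T1 A
  A -> T0 T1 | T1 T0 | T2 T1
  B -> T2 T1
  T0 -> a
  T1 -> b
  T2 -> c

Fill CYK table bottom-up — only the sub-triangle for w[1..2]:
  [1..1]={T0}  "a"  orig:{}
  [2..2]={T1}  "b"  orig:{}
  [1..2]={A}  "ab"

Original NTs in T[1,2] deriving "ab": ["A"]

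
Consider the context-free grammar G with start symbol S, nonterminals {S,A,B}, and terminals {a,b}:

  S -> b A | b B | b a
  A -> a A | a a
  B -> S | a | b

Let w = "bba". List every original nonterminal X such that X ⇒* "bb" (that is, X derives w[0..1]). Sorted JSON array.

CNF form of G:
  S -> T1 A | T1 B | T1 T0
  A -> T0 A | T0 T0
  B -> T1 A | T1 B | T1 T0 | a | b
  T0 -> a
  T1 -> b

CYK table (by increasing span), restricted to cells inside w[0..1]:
  cell(0,0) b: {B,T1}  orig:{B}
  cell(1,1) b: {B,T1}  orig:{B}
  cell(0,1) bb: {B,S}

Original NTs in T[0,1] deriving "bb": ["B", "S"]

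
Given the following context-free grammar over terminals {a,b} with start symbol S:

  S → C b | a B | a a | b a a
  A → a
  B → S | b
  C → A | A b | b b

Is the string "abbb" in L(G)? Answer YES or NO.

CNF form of G:
  S -> C T0 | T0 X3 | T1 B | T1 T1
  A -> a
  B -> C T0 | T0 X2 | T1 B | T1 T1 | b
  C -> A T0 | T0 T0 | a
  T0 -> b
  T1 -> a
  X2 -> T1 T1
  X3 -> T1 T1

CYK fill:
  [0..0]={A,C,T1}  "a"  orig:{A,C}
  [1..1]={B,T0}  "b"  orig:{B}
  [2..2]={B,T0}  "b"  orig:{B}
  [3..3]={B,T0}  "b"  orig:{B}
  [0..1]={B,C,S}  "ab"
  [1..2]={C}  "bb"
  [2..3]={C}  "bb"
  [0..2]={B,S}  "abb"
  [1..3]={B,S}  "bbb"
  [0..3]={B,S}  "abbb"

S ∈ T[0,3] ⇒ YES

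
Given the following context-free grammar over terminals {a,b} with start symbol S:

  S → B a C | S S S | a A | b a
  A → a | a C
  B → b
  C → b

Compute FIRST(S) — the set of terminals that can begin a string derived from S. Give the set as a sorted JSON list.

FIRST sets, iterate to fixpoint:
round 1:
  A via A→a: +{a}
  B via B→b: +{b}
  C via C→b: +{b}
  S via S→B a C: +{b}
  S via S→a A: +{a}
  FIRST[S]={a,b}  FIRST[A]={a}  FIRST[B]={b}  FIRST[C]={b}
round 2: — fixpoint
  FIRST[S]={a,b}  FIRST[A]={a}  FIRST[B]={b}  FIRST[C]={b}

FIRST(S) = ["a", "b"]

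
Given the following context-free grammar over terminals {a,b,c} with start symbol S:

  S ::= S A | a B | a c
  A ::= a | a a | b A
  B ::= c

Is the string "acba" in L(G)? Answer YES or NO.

Convert to CNF:
  S -> S A | T0 B | T0 T2
  A -> T0 T0 | T1 A | a
  B -> c
  T0 -> a
  T1 -> b
  T2 -> c

Fill CYK table bottom-up:
  [0..0]={A,T0}  "a"  orig:{A}
  [1..1]={B,T2}  "c"  orig:{B}
  [2..2]={T1}  "b"  orig:{}
  [3..3]={A,T0}  "a"  orig:{A}
  [0..1]={S}  "ac"
  [1..2]=∅  "cb"
  [2..3]={A}  "ba"
  [0..2]=∅  "acb"
  [1..3]=∅  "cba"
  [0..3]={S}  "acba"

S ∈ T[0,3] ⇒ YES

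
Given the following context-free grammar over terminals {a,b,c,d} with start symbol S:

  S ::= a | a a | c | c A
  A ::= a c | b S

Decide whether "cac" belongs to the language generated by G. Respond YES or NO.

Convert to CNF:
  S -> T0 T0 | T1 A | a | c
  A -> T0 T1 | T2 S
  T0 -> a
  T1 -> c
  T2 -> b

CYK table (by increasing span):
  [0..0]={S,T1}  "c"  orig:{S}
  [1..1]={S,T0}  "a"  orig:{S}
  [2..2]={S,T1}  "c"  orig:{S}
  [0..1]=∅  "ca"
  [1..2]={A}  "ac"
  [0..2]={S}  "cac"

S ∈ T[0,2] ⇒ YES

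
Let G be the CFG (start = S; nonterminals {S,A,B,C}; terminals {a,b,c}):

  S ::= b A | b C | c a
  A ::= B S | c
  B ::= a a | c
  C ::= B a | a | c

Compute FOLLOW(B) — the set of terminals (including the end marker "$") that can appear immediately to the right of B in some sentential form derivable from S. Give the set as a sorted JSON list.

Compute FIRST by fixpoint:
iter 1:
  A via A→c: +{c}
  B via B→a a: +{a}
  B via B→c: +{c}
  C via C→B a: +{a,c}
  S via S→b A: +{b}
  S via S→c a: +{c}
  S: {b,c}  A: {c}  B: {a,c}  C: {a,c}
iter 2:
  A via A→B S: +{a}
  S: {b,c}  A: {a,c}  B: {a,c}  C: {a,c}
iter 3: (stable)
  S: {b,c}  A: {a,c}  B: {a,c}  C: {a,c}

Compute FOLLOW by fixpoint:
seed FOLLOW(S) with $
round 1:
  A→B S: FOLLOW(B) ⊇ FIRST(S) = {b,c}; new: +{b,c}
  C→B a: FOLLOW(B) ⊇ FIRST(a) = {a}; new: +{a}
  S→b A: FOLLOW(A) ⊇ FOLLOW(S) ⊇ {$}; new: +{$}
  S→b C: FOLLOW(C) ⊇ FOLLOW(S) ⊇ {$}; new: +{$}
  S: {$}  A: {$}  B: {a,b,c}  C: {$}
round 2: — fixpoint
  S: {$}  A: {$}  B: {a,b,c}  C: {$}

FOLLOW(B) = ["a", "b", "c"]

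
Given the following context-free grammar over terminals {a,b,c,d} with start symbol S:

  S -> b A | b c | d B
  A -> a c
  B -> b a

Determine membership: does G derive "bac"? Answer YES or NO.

CNF form of G:
  S -> T2 A | T2 T1 | T3 B
  A -> T0 T1
  B -> T2 T0
  T0 -> a
  T1 -> c
  T2 -> b
  T3 -> d

CYK table (by increasing span):
  cell(0,0) b: {T2}  orig:{}
  cell(1,1) a: {T0}  orig:{}
  cell(2,2) c: {T1}  orig:{}
  cell(0,1) ba: {B}
  cell(1,2) ac: {A}
  cell(0,2) bac: {S}

S ∈ T[0,2] ⇒ YES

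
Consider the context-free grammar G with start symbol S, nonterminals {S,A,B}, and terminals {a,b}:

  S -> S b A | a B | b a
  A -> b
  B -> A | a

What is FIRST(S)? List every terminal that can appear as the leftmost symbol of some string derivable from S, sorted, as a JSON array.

Compute FIRST by fixpoint:
round 1:
  A via A→b: +{b}
  B via B→A: +{b}
  B via B→a: +{a}
  S via S→a B: +{a}
  S via S→b a: +{b}
  FIRST[S]={a,b}  FIRST[A]={b}  FIRST[B]={a,b}
round 2: done
  FIRST[S]={a,b}  FIRST[A]={b}  FIRST[B]={a,b}

FIRST(S) = ["a", "b"]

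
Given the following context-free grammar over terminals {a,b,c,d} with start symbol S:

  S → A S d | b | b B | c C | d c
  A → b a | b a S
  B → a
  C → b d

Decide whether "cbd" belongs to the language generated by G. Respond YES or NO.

CNF form of G:
  S -> A X5 | T0 B | T2 T3 | T3 C | b
  A -> T0 T1 | T0 X4
  B -> a
  C -> T0 T2
  T0 -> b
  T1 -> a
  T2 -> d
  T3 -> c
  X4 -> T1 S
  X5 -> S T2

Fill CYK table bottom-up:
  cell(0,0) c: {T3}  orig:{}
  cell(1,1) b: {S,T0}  orig:{S}
  cell(2,2) d: {T2}  orig:{}
  cell(0,1) cb: ∅
  cell(1,2) bd: {C,X5}  orig:{C}
  cell(0,2) cbd: {S}

S ∈ T[0,2] ⇒ YES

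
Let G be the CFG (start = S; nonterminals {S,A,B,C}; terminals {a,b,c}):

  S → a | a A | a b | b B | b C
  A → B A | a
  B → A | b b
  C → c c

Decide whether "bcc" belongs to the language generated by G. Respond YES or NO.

CNF form of G:
  S -> T0 B | T0 C | T2 A | T2 T0 | a
  A -> B A | a
  B -> B A | T0 T0 | a
  C -> T1 T1
  T0 -> b
  T1 -> c
  T2 -> a

Fill CYK table bottom-up:
  [0..0]={T0}  "b"  orig:{}
  [1..1]={T1}  "c"  orig:{}
  [2..2]={T1}  "c"  orig:{}
  [0..1]=∅  "bc"
  [1..2]={C}  "cc"
  [0..2]={S}  "bcc"

S ∈ T[0,2] ⇒ YES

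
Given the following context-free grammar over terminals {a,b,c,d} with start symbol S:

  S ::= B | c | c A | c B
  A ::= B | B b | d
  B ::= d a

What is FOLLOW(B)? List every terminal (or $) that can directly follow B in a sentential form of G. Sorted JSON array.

FIRST iteration:
[1]
  A via A→d: +{d}
  B via B→d a: +{d}
  S via S→B: +{d}
  S via S→c: +{c}
  FIRST(S)={c,d}  FIRST(A)={d}  FIRST(B)={d}
[2] — fixpoint
  FIRST(S)={c,d}  FIRST(A)={d}  FIRST(B)={d}

FOLLOW iteration:
seed FOLLOW(S) with $
[1]
  A→B b: FOLLOW(B) ⊇ FIRST(b) = {b}; new: +{b}
  S→B: FOLLOW(B) ⊇ FOLLOW(S) ⊇ {$}; new: +{$}
  S→c A: FOLLOW(A) ⊇ FOLLOW(S) ⊇ {$}; new: +{$}
  FOLLOW[S]={$}  FOLLOW[A]={$}  FOLLOW[B]={$,b}
[2] done
  FOLLOW[S]={$}  FOLLOW[A]={$}  FOLLOW[B]={$,b}

FOLLOW(B) = ["$", "b"]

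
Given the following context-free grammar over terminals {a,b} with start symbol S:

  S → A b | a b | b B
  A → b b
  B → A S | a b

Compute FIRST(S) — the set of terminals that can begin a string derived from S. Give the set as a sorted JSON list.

FIRST iteration:
pass 1:
  A via A→b b: +{b}
  B via B→A S: +{b}
  B via B→a b: +{a}
  S via S→A b: +{b}
  S via S→a b: +{a}
  FIRST[S]={a,b}  FIRST[A]={b}  FIRST[B]={a,b}
pass 2: (stable)
  FIRST[S]={a,b}  FIRST[A]={b}  FIRST[B]={a,b}

FIRST(S) = ["a", "b"]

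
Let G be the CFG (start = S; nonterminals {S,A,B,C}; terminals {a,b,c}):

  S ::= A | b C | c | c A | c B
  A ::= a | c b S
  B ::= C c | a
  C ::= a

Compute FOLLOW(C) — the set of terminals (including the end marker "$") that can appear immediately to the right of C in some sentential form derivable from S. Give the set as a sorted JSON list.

FIRST iteration:
round 1:
  A via A→a: +{a}
  A via A→c b S: +{c}
  B via B→a: +{a}
  C via C→a: +{a}
  S via S→A: +{a,c}
  S via S→b C: +{b}
  FIRST(S)={a,b,c}  FIRST(A)={a,c}  FIRST(B)={a}  FIRST(C)={a}
round 2: (no change)
  FIRST(S)={a,b,c}  FIRST(A)={a,c}  FIRST(B)={a}  FIRST(C)={a}

Compute FOLLOW by fixpoint:
seed FOLLOW(S) with $
iter 1:
  B→C c: FOLLOW(C) ⊇ FIRST(c) = {c}; new: +{c}
  S→A: FOLLOW(A) ⊇ FOLLOW(S) ⊇ {$}; new: +{$}
  S→b C: FOLLOW(C) ⊇ FOLLOW(S) ⊇ {$}; new: +{$}
  S→c B: FOLLOW(B) ⊇ FOLLOW(S) ⊇ {$}; new: +{$}
  FOLLOW[S]={$}  FOLLOW[A]={$}  FOLLOW[B]={$}  FOLLOW[C]={$,c}
iter 2: (no change)
  FOLLOW[S]={$}  FOLLOW[A]={$}  FOLLOW[B]={$}  FOLLOW[C]={$,c}

FOLLOW(C) = ["$", "c"]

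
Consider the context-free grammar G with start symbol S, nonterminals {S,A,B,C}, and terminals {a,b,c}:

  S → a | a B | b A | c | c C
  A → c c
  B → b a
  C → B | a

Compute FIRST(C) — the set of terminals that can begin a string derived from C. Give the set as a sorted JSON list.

FIRST iteration:
iter 1:
  A via A→c c: +{c}
  B via B→b a: +{b}
  C via C→B: +{b}
  C via C→a: +{a}
  S via S→a: +{a}
  S via S→b A: +{b}
  S via S→c: +{c}
  S: {a,b,c}  A: {c}  B: {b}  C: {a,b}
iter 2: done
  S: {a,b,c}  A: {c}  B: {b}  C: {a,b}

FIRST(C) = ["a", "b"]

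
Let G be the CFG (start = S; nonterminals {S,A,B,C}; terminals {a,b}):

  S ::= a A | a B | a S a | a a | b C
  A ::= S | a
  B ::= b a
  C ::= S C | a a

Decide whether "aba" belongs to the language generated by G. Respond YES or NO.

Convert to CNF:
  S -> T0 A | T0 B | T0 T0 | T0 X3 | T1 C
  A -> T0 A | T0 B | T0 T0 | T0 X2 | T1 C | a
  B -> T1 T0
  C -> S C | T0 T0
  T0 -> a
  T1 -> b
  X2 -> S T0
  X3 -> S T0

CYK table (by increasing span):
  [0..0]={A,T0}  "a"  orig:{A}
  [1..1]={T1}  "b"  orig:{}
  [2..2]={A,T0}  "a"  orig:{A}
  [0..1]=∅  "ab"
  [1..2]={B}  "ba"
  [0..2]={A,S}  "aba"

S ∈ T[0,2] ⇒ YES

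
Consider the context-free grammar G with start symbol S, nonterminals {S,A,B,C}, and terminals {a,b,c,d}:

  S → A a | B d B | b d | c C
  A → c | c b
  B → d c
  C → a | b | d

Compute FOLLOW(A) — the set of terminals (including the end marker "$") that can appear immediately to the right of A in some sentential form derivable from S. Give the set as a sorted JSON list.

Compute FIRST by fixpoint:
pass 1:
  A via A→c: +{c}
  B via B→d c: +{d}
  C via C→a: +{a}
  C via C→b: +{b}
  C via C→d: +{d}
  S via S→A a: +{c}
  S via S→B d B: +{d}
  S via S→b d: +{b}
  FIRST[S]={b,c,d}  FIRST[A]={c}  FIRST[B]={d}  FIRST[C]={a,b,d}
pass 2: (stable)
  FIRST[S]={b,c,d}  FIRST[A]={c}  FIRST[B]={d}  FIRST[C]={a,b,d}

FOLLOW iteration:
FOLLOW(S) := {$}
[1]
  S→A a: FOLLOW(A) ⊇ FIRST(a) = {a}; new: +{a}
  S→B d B: FOLLOW(B) ⊇ FIRST(d) = {d}; new: +{d}
  S→B d B: FOLLOW(B) ⊇ FOLLOW(S) ⊇ {$}; new: +{$}
  S→c C: FOLLOW(C) ⊇ FOLLOW(S) ⊇ {$}; new: +{$}
  FOLLOW[S]={$}  FOLLOW[A]={a}  FOLLOW[B]={$,d}  FOLLOW[C]={$}
[2] — fixpoint
  FOLLOW[S]={$}  FOLLOW[A]={a}  FOLLOW[B]={$,d}  FOLLOW[C]={$}

FOLLOW(A) = ["a"]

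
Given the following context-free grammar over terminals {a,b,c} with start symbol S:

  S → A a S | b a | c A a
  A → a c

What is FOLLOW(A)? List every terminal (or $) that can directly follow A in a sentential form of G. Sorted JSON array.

FIRST sets, iterate to fixpoint:
round 1:
  A via A→a c: +{a}
  S via S→A a S: +{a}
  S via S→b a: +{b}
  S via S→c A a: +{c}
  FIRST(S)={a,b,c}  FIRST(A)={a}
round 2: (no change)
  FIRST(S)={a,b,c}  FIRST(A)={a}

FOLLOW sets:
FOLLOW(S) := {$}
round 1:
  S→A a S: FOLLOW(A) ⊇ FIRST(a) = {a}; new: +{a}
  FOLLOW[S]={$}  FOLLOW[A]={a}
round 2: (no change)
  FOLLOW[S]={$}  FOLLOW[A]={a}

FOLLOW(A) = ["a"]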